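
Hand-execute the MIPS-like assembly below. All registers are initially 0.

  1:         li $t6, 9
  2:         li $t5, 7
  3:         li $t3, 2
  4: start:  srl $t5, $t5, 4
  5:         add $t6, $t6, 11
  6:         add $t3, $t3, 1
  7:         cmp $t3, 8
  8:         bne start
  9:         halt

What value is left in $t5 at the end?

0

after li $t6, 9: $t6=9
after li $t5, 7: $t5=7
after li $t3, 2: $t3=2
after srl $t5, $t5, 4: $t5=7>>4=0
after add $t6, $t6, 11: $t6=9+11=20
after add $t3, $t3, 1: $t3=2+1=3
cmp $t3, 8  (cmp 3,8)
bne start: taken
after srl $t5, $t5, 4: $t5=0>>4=0
after add $t6, $t6, 11: $t6=20+11=31
after add $t3, $t3, 1: $t3=3+1=4
cmp $t3, 8  (cmp 4,8)
bne start: taken
after srl $t5, $t5, 4: $t5=0>>4=0
after add $t6, $t6, 11: $t6=31+11=42
after add $t3, $t3, 1: $t3=4+1=5
cmp $t3, 8  (cmp 5,8)
bne start: taken
after srl $t5, $t5, 4: $t5=0>>4=0
after add $t6, $t6, 11: $t6=42+11=53
after add $t3, $t3, 1: $t3=5+1=6
cmp $t3, 8  (cmp 6,8)
bne start: taken
after srl $t5, $t5, 4: $t5=0>>4=0
after add $t6, $t6, 11: $t6=53+11=64
after add $t3, $t3, 1: $t3=6+1=7
cmp $t3, 8  (cmp 7,8)
bne start: taken
after srl $t5, $t5, 4: $t5=0>>4=0
after add $t6, $t6, 11: $t6=64+11=75
after add $t3, $t3, 1: $t3=7+1=8
cmp $t3, 8  (cmp 8,8)
bne start: not taken
halt.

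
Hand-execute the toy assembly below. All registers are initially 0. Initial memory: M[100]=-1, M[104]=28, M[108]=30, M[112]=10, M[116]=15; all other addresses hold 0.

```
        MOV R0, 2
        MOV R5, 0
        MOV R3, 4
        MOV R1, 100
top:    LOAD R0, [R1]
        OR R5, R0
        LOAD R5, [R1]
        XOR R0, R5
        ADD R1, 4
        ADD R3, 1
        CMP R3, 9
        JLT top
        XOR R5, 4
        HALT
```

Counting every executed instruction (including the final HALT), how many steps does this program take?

46

after MOV R0, 2: R0=2
after MOV R5, 0: R5=0
after MOV R3, 4: R3=4
after MOV R1, 100: R1=100
after LOAD R0, [R1]: R0=M[100]=-1
after OR R5, R0: R5=0|(-1)=-1
after LOAD R5, [R1]: R5=M[100]=-1
after XOR R0, R5: R0=(-1)^(-1)=0
after ADD R1, 4: R1=100+4=104
after ADD R3, 1: R3=4+1=5
CMP R3, 9  (cmp 5,9)
JLT top: taken
after LOAD R0, [R1]: R0=M[104]=28
after OR R5, R0: R5=(-1)|28=-1
after LOAD R5, [R1]: R5=M[104]=28
after XOR R0, R5: R0=28^28=0
after ADD R1, 4: R1=104+4=108
after ADD R3, 1: R3=5+1=6
CMP R3, 9  (cmp 6,9)
JLT top: taken
after LOAD R0, [R1]: R0=M[108]=30
after OR R5, R0: R5=28|30=30
after LOAD R5, [R1]: R5=M[108]=30
after XOR R0, R5: R0=30^30=0
after ADD R1, 4: R1=108+4=112
after ADD R3, 1: R3=6+1=7
CMP R3, 9  (cmp 7,9)
JLT top: taken
after LOAD R0, [R1]: R0=M[112]=10
after OR R5, R0: R5=30|10=30
after LOAD R5, [R1]: R5=M[112]=10
after XOR R0, R5: R0=10^10=0
after ADD R1, 4: R1=112+4=116
after ADD R3, 1: R3=7+1=8
CMP R3, 9  (cmp 8,9)
JLT top: taken
after LOAD R0, [R1]: R0=M[116]=15
after OR R5, R0: R5=10|15=15
after LOAD R5, [R1]: R5=M[116]=15
after XOR R0, R5: R0=15^15=0
after ADD R1, 4: R1=116+4=120
after ADD R3, 1: R3=8+1=9
CMP R3, 9  (cmp 9,9)
JLT top: not taken
after XOR R5, 4: R5=15^4=11
halt.
Total executed instructions: 46.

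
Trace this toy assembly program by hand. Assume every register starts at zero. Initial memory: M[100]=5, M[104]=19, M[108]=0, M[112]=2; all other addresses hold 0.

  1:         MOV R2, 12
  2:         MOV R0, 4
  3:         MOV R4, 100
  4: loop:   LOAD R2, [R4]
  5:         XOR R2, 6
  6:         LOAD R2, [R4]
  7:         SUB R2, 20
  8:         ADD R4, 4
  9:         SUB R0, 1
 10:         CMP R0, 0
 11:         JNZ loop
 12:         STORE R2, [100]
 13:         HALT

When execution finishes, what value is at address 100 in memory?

MOV R2, 12 → R2=12
MOV R0, 4 → R0=4
MOV R4, 100 → R4=100
LOAD R2, [R4] → R2=M[100]=5
XOR R2, 6 → R2=5^6=3
LOAD R2, [R4] → R2=M[100]=5
SUB R2, 20 → R2=5-20=-15
ADD R4, 4 → R4=100+4=104
SUB R0, 1 → R0=4-1=3
CMP R0, 0  (cmp 3,0)
JNZ loop: taken
LOAD R2, [R4] → R2=M[104]=19
XOR R2, 6 → R2=19^6=21
LOAD R2, [R4] → R2=M[104]=19
SUB R2, 20 → R2=19-20=-1
ADD R4, 4 → R4=104+4=108
SUB R0, 1 → R0=3-1=2
CMP R0, 0  (cmp 2,0)
JNZ loop: taken
LOAD R2, [R4] → R2=M[108]=0
XOR R2, 6 → R2=0^6=6
LOAD R2, [R4] → R2=M[108]=0
SUB R2, 20 → R2=0-20=-20
ADD R4, 4 → R4=108+4=112
SUB R0, 1 → R0=2-1=1
CMP R0, 0  (cmp 1,0)
JNZ loop: taken
LOAD R2, [R4] → R2=M[112]=2
XOR R2, 6 → R2=2^6=4
LOAD R2, [R4] → R2=M[112]=2
SUB R2, 20 → R2=2-20=-18
ADD R4, 4 → R4=112+4=116
SUB R0, 1 → R0=1-1=0
CMP R0, 0  (cmp 0,0)
JNZ loop: not taken
STORE R2, [100] → M[100]=-18
halt.

-18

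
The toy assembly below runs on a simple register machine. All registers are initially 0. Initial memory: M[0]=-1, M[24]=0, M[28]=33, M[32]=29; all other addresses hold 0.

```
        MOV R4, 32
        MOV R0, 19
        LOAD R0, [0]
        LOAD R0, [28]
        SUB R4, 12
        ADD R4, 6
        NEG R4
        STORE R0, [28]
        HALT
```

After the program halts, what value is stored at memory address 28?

MOV R4, 32 → R4=32
MOV R0, 19 → R0=19
LOAD R0, [0] → R0=M[0]=-1
LOAD R0, [28] → R0=M[28]=33
SUB R4, 12 → R4=32-12=20
ADD R4, 6 → R4=20+6=26
NEG R4 → R4=-(26)=-26
STORE R0, [28] → M[28]=33
halt.

33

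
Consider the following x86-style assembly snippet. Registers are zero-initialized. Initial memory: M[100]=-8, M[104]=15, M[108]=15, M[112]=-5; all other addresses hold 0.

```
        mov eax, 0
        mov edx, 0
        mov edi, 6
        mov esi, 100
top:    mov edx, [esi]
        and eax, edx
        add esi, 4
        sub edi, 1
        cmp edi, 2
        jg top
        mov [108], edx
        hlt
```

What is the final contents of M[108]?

mov eax, 0 → eax=0
mov edx, 0 → edx=0
mov edi, 6 → edi=6
mov esi, 100 → esi=100
mov edx, [esi] → edx=M[100]=-8
and eax, edx → eax=0&(-8)=0
add esi, 4 → esi=100+4=104
sub edi, 1 → edi=6-1=5
cmp edi, 2  (cmp 5,2)
jg top: taken
mov edx, [esi] → edx=M[104]=15
and eax, edx → eax=0&15=0
add esi, 4 → esi=104+4=108
sub edi, 1 → edi=5-1=4
cmp edi, 2  (cmp 4,2)
jg top: taken
mov edx, [esi] → edx=M[108]=15
and eax, edx → eax=0&15=0
add esi, 4 → esi=108+4=112
sub edi, 1 → edi=4-1=3
cmp edi, 2  (cmp 3,2)
jg top: taken
mov edx, [esi] → edx=M[112]=-5
and eax, edx → eax=0&(-5)=0
add esi, 4 → esi=112+4=116
sub edi, 1 → edi=3-1=2
cmp edi, 2  (cmp 2,2)
jg top: not taken
mov [108], edx → M[108]=-5
halt.

-5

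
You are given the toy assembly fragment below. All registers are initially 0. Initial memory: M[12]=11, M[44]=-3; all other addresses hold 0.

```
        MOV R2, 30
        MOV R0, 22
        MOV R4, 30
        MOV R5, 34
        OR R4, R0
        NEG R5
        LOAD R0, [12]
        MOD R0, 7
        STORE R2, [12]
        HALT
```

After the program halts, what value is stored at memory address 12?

after MOV R2, 30: R2=30
after MOV R0, 22: R0=22
after MOV R4, 30: R4=30
after MOV R5, 34: R5=34
after OR R4, R0: R4=30|22=30
after NEG R5: R5=-(34)=-34
after LOAD R0, [12]: R0=M[12]=11
after MOD R0, 7: R0=11%7=4
STORE R2, [12] → M[12]=30
halt.

30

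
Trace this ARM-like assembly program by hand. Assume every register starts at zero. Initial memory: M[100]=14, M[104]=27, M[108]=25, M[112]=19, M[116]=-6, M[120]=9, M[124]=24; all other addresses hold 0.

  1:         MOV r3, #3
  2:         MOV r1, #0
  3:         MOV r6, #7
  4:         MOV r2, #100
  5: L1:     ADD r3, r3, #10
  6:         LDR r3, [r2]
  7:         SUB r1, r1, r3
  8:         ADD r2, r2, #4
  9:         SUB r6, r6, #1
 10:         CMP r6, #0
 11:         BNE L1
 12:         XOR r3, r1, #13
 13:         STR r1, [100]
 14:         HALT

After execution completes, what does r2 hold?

128

MOV r3, #3 → r3=3
MOV r1, #0 → r1=0
MOV r6, #7 → r6=7
MOV r2, #100 → r2=100
ADD r3, r3, #10 → r3=3+10=13
LDR r3, [r2] → r3=M[100]=14
SUB r1, r1, r3 → r1=0-14=-14
ADD r2, r2, #4 → r2=100+4=104
SUB r6, r6, #1 → r6=7-1=6
CMP r6, #0  (cmp 6,0)
BNE L1: taken
ADD r3, r3, #10 → r3=14+10=24
LDR r3, [r2] → r3=M[104]=27
SUB r1, r1, r3 → r1=(-14)-27=-41
ADD r2, r2, #4 → r2=104+4=108
SUB r6, r6, #1 → r6=6-1=5
CMP r6, #0  (cmp 5,0)
BNE L1: taken
ADD r3, r3, #10 → r3=27+10=37
LDR r3, [r2] → r3=M[108]=25
SUB r1, r1, r3 → r1=(-41)-25=-66
ADD r2, r2, #4 → r2=108+4=112
SUB r6, r6, #1 → r6=5-1=4
CMP r6, #0  (cmp 4,0)
BNE L1: taken
ADD r3, r3, #10 → r3=25+10=35
LDR r3, [r2] → r3=M[112]=19
SUB r1, r1, r3 → r1=(-66)-19=-85
ADD r2, r2, #4 → r2=112+4=116
SUB r6, r6, #1 → r6=4-1=3
CMP r6, #0  (cmp 3,0)
BNE L1: taken
ADD r3, r3, #10 → r3=19+10=29
LDR r3, [r2] → r3=M[116]=-6
SUB r1, r1, r3 → r1=(-85)-(-6)=-79
ADD r2, r2, #4 → r2=116+4=120
SUB r6, r6, #1 → r6=3-1=2
CMP r6, #0  (cmp 2,0)
BNE L1: taken
ADD r3, r3, #10 → r3=(-6)+10=4
LDR r3, [r2] → r3=M[120]=9
SUB r1, r1, r3 → r1=(-79)-9=-88
ADD r2, r2, #4 → r2=120+4=124
SUB r6, r6, #1 → r6=2-1=1
CMP r6, #0  (cmp 1,0)
BNE L1: taken
ADD r3, r3, #10 → r3=9+10=19
LDR r3, [r2] → r3=M[124]=24
SUB r1, r1, r3 → r1=(-88)-24=-112
ADD r2, r2, #4 → r2=124+4=128
SUB r6, r6, #1 → r6=1-1=0
CMP r6, #0  (cmp 0,0)
BNE L1: not taken
XOR r3, r1, #13 → r3=(-112)^13=-99
STR r1, [100] → M[100]=-112
halt.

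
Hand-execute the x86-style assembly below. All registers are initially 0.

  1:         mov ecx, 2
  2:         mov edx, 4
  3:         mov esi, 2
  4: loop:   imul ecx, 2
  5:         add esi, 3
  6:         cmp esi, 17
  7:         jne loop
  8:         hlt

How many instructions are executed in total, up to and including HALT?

24

after mov ecx, 2: ecx=2
after mov edx, 4: edx=4
after mov esi, 2: esi=2
after imul ecx, 2: ecx=2*2=4
after add esi, 3: esi=2+3=5
cmp esi, 17  (cmp 5,17)
jne loop: taken
after imul ecx, 2: ecx=4*2=8
after add esi, 3: esi=5+3=8
cmp esi, 17  (cmp 8,17)
jne loop: taken
after imul ecx, 2: ecx=8*2=16
after add esi, 3: esi=8+3=11
cmp esi, 17  (cmp 11,17)
jne loop: taken
after imul ecx, 2: ecx=16*2=32
after add esi, 3: esi=11+3=14
cmp esi, 17  (cmp 14,17)
jne loop: taken
after imul ecx, 2: ecx=32*2=64
after add esi, 3: esi=14+3=17
cmp esi, 17  (cmp 17,17)
jne loop: not taken
halt.
Total executed instructions: 24.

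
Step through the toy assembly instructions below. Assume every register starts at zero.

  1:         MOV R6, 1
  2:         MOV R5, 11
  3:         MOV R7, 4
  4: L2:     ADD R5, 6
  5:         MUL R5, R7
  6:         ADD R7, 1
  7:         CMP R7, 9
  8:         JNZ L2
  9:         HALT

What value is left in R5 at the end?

126720

R6=1
R5=11
R7=4
R5=11+6=17
R5=17*4=68
R7=4+1=5
CMP R7, 9  (cmp 5,9)
JNZ L2: taken
R5=68+6=74
R5=74*5=370
R7=5+1=6
CMP R7, 9  (cmp 6,9)
JNZ L2: taken
R5=370+6=376
R5=376*6=2256
R7=6+1=7
CMP R7, 9  (cmp 7,9)
JNZ L2: taken
R5=2256+6=2262
R5=2262*7=15834
R7=7+1=8
CMP R7, 9  (cmp 8,9)
JNZ L2: taken
R5=15834+6=15840
R5=15840*8=126720
R7=8+1=9
CMP R7, 9  (cmp 9,9)
JNZ L2: not taken
halt.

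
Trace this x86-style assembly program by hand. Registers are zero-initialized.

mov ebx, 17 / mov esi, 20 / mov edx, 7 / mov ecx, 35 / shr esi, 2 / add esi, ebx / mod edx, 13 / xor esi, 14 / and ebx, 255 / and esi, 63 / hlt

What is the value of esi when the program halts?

after mov ebx, 17: ebx=17
after mov esi, 20: esi=20
after mov edx, 7: edx=7
after mov ecx, 35: ecx=35
after shr esi, 2: esi=20>>2=5
after add esi, ebx: esi=5+17=22
after mod edx, 13: edx=7%13=7
after xor esi, 14: esi=22^14=24
after and ebx, 255: ebx=17&255=17
after and esi, 63: esi=24&63=24
halt.

24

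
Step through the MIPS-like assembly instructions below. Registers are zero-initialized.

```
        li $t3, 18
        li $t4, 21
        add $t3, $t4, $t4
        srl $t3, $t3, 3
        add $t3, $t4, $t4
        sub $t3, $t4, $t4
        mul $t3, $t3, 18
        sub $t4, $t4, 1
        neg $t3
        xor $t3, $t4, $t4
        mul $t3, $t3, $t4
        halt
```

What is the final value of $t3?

0

after li $t3, 18: $t3=18
after li $t4, 21: $t4=21
after add $t3, $t4, $t4: $t3=21+21=42
after srl $t3, $t3, 3: $t3=42>>3=5
after add $t3, $t4, $t4: $t3=21+21=42
after sub $t3, $t4, $t4: $t3=21-21=0
after mul $t3, $t3, 18: $t3=0*18=0
after sub $t4, $t4, 1: $t4=21-1=20
after neg $t3: $t3=-(0)=0
after xor $t3, $t4, $t4: $t3=20^20=0
after mul $t3, $t3, $t4: $t3=0*20=0
halt.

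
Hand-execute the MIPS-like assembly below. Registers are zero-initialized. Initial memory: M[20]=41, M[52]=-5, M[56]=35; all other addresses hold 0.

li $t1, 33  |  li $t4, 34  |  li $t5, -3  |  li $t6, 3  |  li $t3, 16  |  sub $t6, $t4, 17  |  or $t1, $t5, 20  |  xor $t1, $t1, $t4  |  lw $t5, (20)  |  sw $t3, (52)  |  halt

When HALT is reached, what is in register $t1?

-33

$t1=33
$t4=34
$t5=-3
$t6=3
$t3=16
$t6=34-17=17
$t1=(-3)|20=-3
$t1=(-3)^34=-33
$t5=M[20]=41
sw $t3, (52) → M[52]=16
halt.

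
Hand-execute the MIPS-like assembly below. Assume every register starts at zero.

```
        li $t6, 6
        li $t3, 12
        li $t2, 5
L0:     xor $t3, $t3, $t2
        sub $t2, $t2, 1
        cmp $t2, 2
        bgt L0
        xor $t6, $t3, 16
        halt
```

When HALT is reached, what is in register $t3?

14

after li $t6, 6: $t6=6
after li $t3, 12: $t3=12
after li $t2, 5: $t2=5
after xor $t3, $t3, $t2: $t3=12^5=9
after sub $t2, $t2, 1: $t2=5-1=4
cmp $t2, 2  (cmp 4,2)
bgt L0: taken
after xor $t3, $t3, $t2: $t3=9^4=13
after sub $t2, $t2, 1: $t2=4-1=3
cmp $t2, 2  (cmp 3,2)
bgt L0: taken
after xor $t3, $t3, $t2: $t3=13^3=14
after sub $t2, $t2, 1: $t2=3-1=2
cmp $t2, 2  (cmp 2,2)
bgt L0: not taken
after xor $t6, $t3, 16: $t6=14^16=30
halt.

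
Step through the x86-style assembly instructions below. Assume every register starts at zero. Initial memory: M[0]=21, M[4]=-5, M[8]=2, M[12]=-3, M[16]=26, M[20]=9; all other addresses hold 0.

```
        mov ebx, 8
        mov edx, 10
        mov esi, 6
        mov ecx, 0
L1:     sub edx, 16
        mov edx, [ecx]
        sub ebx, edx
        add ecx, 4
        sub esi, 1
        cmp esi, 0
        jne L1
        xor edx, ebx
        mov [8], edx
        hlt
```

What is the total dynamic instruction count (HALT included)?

ebx=8
edx=10
esi=6
ecx=0
edx=10-16=-6
edx=M[0]=21
ebx=8-21=-13
ecx=0+4=4
esi=6-1=5
cmp esi, 0  (cmp 5,0)
jne L1: taken
edx=21-16=5
edx=M[4]=-5
ebx=(-13)-(-5)=-8
ecx=4+4=8
esi=5-1=4
cmp esi, 0  (cmp 4,0)
jne L1: taken
edx=(-5)-16=-21
edx=M[8]=2
ebx=(-8)-2=-10
ecx=8+4=12
esi=4-1=3
cmp esi, 0  (cmp 3,0)
jne L1: taken
edx=2-16=-14
edx=M[12]=-3
ebx=(-10)-(-3)=-7
ecx=12+4=16
esi=3-1=2
cmp esi, 0  (cmp 2,0)
jne L1: taken
edx=(-3)-16=-19
edx=M[16]=26
ebx=(-7)-26=-33
ecx=16+4=20
esi=2-1=1
cmp esi, 0  (cmp 1,0)
jne L1: taken
edx=26-16=10
edx=M[20]=9
ebx=(-33)-9=-42
ecx=20+4=24
esi=1-1=0
cmp esi, 0  (cmp 0,0)
jne L1: not taken
edx=9^(-42)=-33
mov [8], edx → M[8]=-33
halt.
Total executed instructions: 49.

49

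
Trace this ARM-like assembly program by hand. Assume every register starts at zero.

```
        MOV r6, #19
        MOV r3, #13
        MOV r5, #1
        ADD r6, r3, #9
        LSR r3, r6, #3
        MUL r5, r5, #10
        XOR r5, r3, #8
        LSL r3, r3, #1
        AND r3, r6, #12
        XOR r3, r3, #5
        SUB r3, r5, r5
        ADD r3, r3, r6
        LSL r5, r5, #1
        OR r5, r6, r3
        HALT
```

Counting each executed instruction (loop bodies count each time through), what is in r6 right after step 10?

after MOV r6, #19: r6=19
after MOV r3, #13: r3=13
after MOV r5, #1: r5=1
after ADD r6, r3, #9: r6=13+9=22
after LSR r3, r6, #3: r3=22>>3=2
after MUL r5, r5, #10: r5=1*10=10
after XOR r5, r3, #8: r5=2^8=10
after LSL r3, r3, #1: r3=2<<1=4
after AND r3, r6, #12: r3=22&12=4
after XOR r3, r3, #5: r3=4^5=1
After step 10: r6 = 22.

22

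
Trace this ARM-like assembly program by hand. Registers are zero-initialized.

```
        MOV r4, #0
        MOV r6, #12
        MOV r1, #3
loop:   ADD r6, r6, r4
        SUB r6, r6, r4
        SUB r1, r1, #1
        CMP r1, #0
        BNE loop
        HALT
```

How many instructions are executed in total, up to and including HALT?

MOV r4, #0 → r4=0
MOV r6, #12 → r6=12
MOV r1, #3 → r1=3
ADD r6, r6, r4 → r6=12+0=12
SUB r6, r6, r4 → r6=12-0=12
SUB r1, r1, #1 → r1=3-1=2
CMP r1, #0  (cmp 2,0)
BNE loop: taken
ADD r6, r6, r4 → r6=12+0=12
SUB r6, r6, r4 → r6=12-0=12
SUB r1, r1, #1 → r1=2-1=1
CMP r1, #0  (cmp 1,0)
BNE loop: taken
ADD r6, r6, r4 → r6=12+0=12
SUB r6, r6, r4 → r6=12-0=12
SUB r1, r1, #1 → r1=1-1=0
CMP r1, #0  (cmp 0,0)
BNE loop: not taken
halt.
Total executed instructions: 19.

19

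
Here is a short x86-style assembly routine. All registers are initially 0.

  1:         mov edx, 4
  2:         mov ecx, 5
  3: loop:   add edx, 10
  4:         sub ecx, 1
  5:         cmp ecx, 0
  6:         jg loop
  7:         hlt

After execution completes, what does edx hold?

edx=4
ecx=5
edx=4+10=14
ecx=5-1=4
cmp ecx, 0  (cmp 4,0)
jg loop: taken
edx=14+10=24
ecx=4-1=3
cmp ecx, 0  (cmp 3,0)
jg loop: taken
edx=24+10=34
ecx=3-1=2
cmp ecx, 0  (cmp 2,0)
jg loop: taken
edx=34+10=44
ecx=2-1=1
cmp ecx, 0  (cmp 1,0)
jg loop: taken
edx=44+10=54
ecx=1-1=0
cmp ecx, 0  (cmp 0,0)
jg loop: not taken
halt.

54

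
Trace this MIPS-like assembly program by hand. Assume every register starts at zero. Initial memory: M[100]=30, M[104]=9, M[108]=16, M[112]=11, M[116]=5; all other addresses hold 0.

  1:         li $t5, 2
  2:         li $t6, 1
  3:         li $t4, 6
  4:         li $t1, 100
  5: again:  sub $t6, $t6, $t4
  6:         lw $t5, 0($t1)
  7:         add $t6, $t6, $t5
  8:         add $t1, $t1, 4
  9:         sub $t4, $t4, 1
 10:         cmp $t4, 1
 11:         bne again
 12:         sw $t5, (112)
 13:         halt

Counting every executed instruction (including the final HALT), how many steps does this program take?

41

li $t5, 2 → $t5=2
li $t6, 1 → $t6=1
li $t4, 6 → $t4=6
li $t1, 100 → $t1=100
sub $t6, $t6, $t4 → $t6=1-6=-5
lw $t5, 0($t1) → $t5=M[100]=30
add $t6, $t6, $t5 → $t6=(-5)+30=25
add $t1, $t1, 4 → $t1=100+4=104
sub $t4, $t4, 1 → $t4=6-1=5
cmp $t4, 1  (cmp 5,1)
bne again: taken
sub $t6, $t6, $t4 → $t6=25-5=20
lw $t5, 0($t1) → $t5=M[104]=9
add $t6, $t6, $t5 → $t6=20+9=29
add $t1, $t1, 4 → $t1=104+4=108
sub $t4, $t4, 1 → $t4=5-1=4
cmp $t4, 1  (cmp 4,1)
bne again: taken
sub $t6, $t6, $t4 → $t6=29-4=25
lw $t5, 0($t1) → $t5=M[108]=16
add $t6, $t6, $t5 → $t6=25+16=41
add $t1, $t1, 4 → $t1=108+4=112
sub $t4, $t4, 1 → $t4=4-1=3
cmp $t4, 1  (cmp 3,1)
bne again: taken
sub $t6, $t6, $t4 → $t6=41-3=38
lw $t5, 0($t1) → $t5=M[112]=11
add $t6, $t6, $t5 → $t6=38+11=49
add $t1, $t1, 4 → $t1=112+4=116
sub $t4, $t4, 1 → $t4=3-1=2
cmp $t4, 1  (cmp 2,1)
bne again: taken
sub $t6, $t6, $t4 → $t6=49-2=47
lw $t5, 0($t1) → $t5=M[116]=5
add $t6, $t6, $t5 → $t6=47+5=52
add $t1, $t1, 4 → $t1=116+4=120
sub $t4, $t4, 1 → $t4=2-1=1
cmp $t4, 1  (cmp 1,1)
bne again: not taken
sw $t5, (112) → M[112]=5
halt.
Total executed instructions: 41.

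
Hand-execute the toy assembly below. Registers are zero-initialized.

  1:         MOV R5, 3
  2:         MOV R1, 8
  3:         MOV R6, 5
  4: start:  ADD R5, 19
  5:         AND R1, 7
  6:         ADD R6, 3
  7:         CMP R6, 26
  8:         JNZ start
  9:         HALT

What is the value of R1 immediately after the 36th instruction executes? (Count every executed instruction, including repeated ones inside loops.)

MOV R5, 3 → R5=3
MOV R1, 8 → R1=8
MOV R6, 5 → R6=5
ADD R5, 19 → R5=3+19=22
AND R1, 7 → R1=8&7=0
ADD R6, 3 → R6=5+3=8
CMP R6, 26  (cmp 8,26)
JNZ start: taken
ADD R5, 19 → R5=22+19=41
AND R1, 7 → R1=0&7=0
ADD R6, 3 → R6=8+3=11
CMP R6, 26  (cmp 11,26)
JNZ start: taken
ADD R5, 19 → R5=41+19=60
AND R1, 7 → R1=0&7=0
ADD R6, 3 → R6=11+3=14
CMP R6, 26  (cmp 14,26)
JNZ start: taken
ADD R5, 19 → R5=60+19=79
AND R1, 7 → R1=0&7=0
ADD R6, 3 → R6=14+3=17
CMP R6, 26  (cmp 17,26)
JNZ start: taken
ADD R5, 19 → R5=79+19=98
AND R1, 7 → R1=0&7=0
ADD R6, 3 → R6=17+3=20
CMP R6, 26  (cmp 20,26)
JNZ start: taken
ADD R5, 19 → R5=98+19=117
AND R1, 7 → R1=0&7=0
ADD R6, 3 → R6=20+3=23
CMP R6, 26  (cmp 23,26)
JNZ start: taken
ADD R5, 19 → R5=117+19=136
AND R1, 7 → R1=0&7=0
ADD R6, 3 → R6=23+3=26
After step 36: R1 = 0.

0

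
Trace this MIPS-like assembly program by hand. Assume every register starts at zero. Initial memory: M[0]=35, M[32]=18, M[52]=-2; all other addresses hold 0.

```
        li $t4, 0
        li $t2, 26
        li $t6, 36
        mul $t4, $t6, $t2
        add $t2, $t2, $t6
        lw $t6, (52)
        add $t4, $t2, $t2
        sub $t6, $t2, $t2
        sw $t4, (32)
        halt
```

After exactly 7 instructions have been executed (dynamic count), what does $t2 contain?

li $t4, 0 → $t4=0
li $t2, 26 → $t2=26
li $t6, 36 → $t6=36
mul $t4, $t6, $t2 → $t4=36*26=936
add $t2, $t2, $t6 → $t2=26+36=62
lw $t6, (52) → $t6=M[52]=-2
add $t4, $t2, $t2 → $t4=62+62=124
After step 7: $t2 = 62.

62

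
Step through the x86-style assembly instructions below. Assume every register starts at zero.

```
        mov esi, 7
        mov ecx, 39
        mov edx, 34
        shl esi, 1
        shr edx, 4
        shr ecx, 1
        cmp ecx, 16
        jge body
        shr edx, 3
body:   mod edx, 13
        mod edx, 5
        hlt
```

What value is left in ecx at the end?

19

after mov esi, 7: esi=7
after mov ecx, 39: ecx=39
after mov edx, 34: edx=34
after shl esi, 1: esi=7<<1=14
after shr edx, 4: edx=34>>4=2
after shr ecx, 1: ecx=39>>1=19
cmp ecx, 16  (cmp 19,16)
jge body: taken
after mod edx, 13: edx=2%13=2
after mod edx, 5: edx=2%5=2
halt.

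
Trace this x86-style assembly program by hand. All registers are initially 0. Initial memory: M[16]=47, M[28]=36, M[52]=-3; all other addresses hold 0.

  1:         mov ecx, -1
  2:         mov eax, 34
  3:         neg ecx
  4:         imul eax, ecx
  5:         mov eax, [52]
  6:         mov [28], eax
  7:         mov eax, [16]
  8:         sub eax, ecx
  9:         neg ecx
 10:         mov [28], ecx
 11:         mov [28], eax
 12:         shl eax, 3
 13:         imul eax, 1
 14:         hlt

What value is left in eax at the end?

368

mov ecx, -1 → ecx=-1
mov eax, 34 → eax=34
neg ecx → ecx=-(-1)=1
imul eax, ecx → eax=34*1=34
mov eax, [52] → eax=M[52]=-3
mov [28], eax → M[28]=-3
mov eax, [16] → eax=M[16]=47
sub eax, ecx → eax=47-1=46
neg ecx → ecx=-(1)=-1
mov [28], ecx → M[28]=-1
mov [28], eax → M[28]=46
shl eax, 3 → eax=46<<3=368
imul eax, 1 → eax=368*1=368
halt.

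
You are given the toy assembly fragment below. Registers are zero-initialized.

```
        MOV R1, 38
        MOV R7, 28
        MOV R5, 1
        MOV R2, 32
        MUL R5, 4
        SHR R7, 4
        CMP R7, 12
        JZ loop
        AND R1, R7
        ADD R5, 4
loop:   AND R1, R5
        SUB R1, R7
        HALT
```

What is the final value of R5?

8

after MOV R1, 38: R1=38
after MOV R7, 28: R7=28
after MOV R5, 1: R5=1
after MOV R2, 32: R2=32
after MUL R5, 4: R5=1*4=4
after SHR R7, 4: R7=28>>4=1
CMP R7, 12  (cmp 1,12)
JZ loop: not taken
after AND R1, R7: R1=38&1=0
after ADD R5, 4: R5=4+4=8
after AND R1, R5: R1=0&8=0
after SUB R1, R7: R1=0-1=-1
halt.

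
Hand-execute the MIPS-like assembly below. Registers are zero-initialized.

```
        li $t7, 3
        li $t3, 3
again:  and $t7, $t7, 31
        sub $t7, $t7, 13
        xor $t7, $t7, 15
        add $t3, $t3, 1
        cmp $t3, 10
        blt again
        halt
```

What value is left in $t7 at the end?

-7

li $t7, 3 → $t7=3
li $t3, 3 → $t3=3
and $t7, $t7, 31 → $t7=3&31=3
sub $t7, $t7, 13 → $t7=3-13=-10
xor $t7, $t7, 15 → $t7=(-10)^15=-7
add $t3, $t3, 1 → $t3=3+1=4
cmp $t3, 10  (cmp 4,10)
blt again: taken
and $t7, $t7, 31 → $t7=(-7)&31=25
sub $t7, $t7, 13 → $t7=25-13=12
xor $t7, $t7, 15 → $t7=12^15=3
add $t3, $t3, 1 → $t3=4+1=5
cmp $t3, 10  (cmp 5,10)
blt again: taken
and $t7, $t7, 31 → $t7=3&31=3
sub $t7, $t7, 13 → $t7=3-13=-10
xor $t7, $t7, 15 → $t7=(-10)^15=-7
add $t3, $t3, 1 → $t3=5+1=6
cmp $t3, 10  (cmp 6,10)
blt again: taken
and $t7, $t7, 31 → $t7=(-7)&31=25
sub $t7, $t7, 13 → $t7=25-13=12
xor $t7, $t7, 15 → $t7=12^15=3
add $t3, $t3, 1 → $t3=6+1=7
cmp $t3, 10  (cmp 7,10)
blt again: taken
and $t7, $t7, 31 → $t7=3&31=3
sub $t7, $t7, 13 → $t7=3-13=-10
xor $t7, $t7, 15 → $t7=(-10)^15=-7
add $t3, $t3, 1 → $t3=7+1=8
cmp $t3, 10  (cmp 8,10)
blt again: taken
and $t7, $t7, 31 → $t7=(-7)&31=25
sub $t7, $t7, 13 → $t7=25-13=12
xor $t7, $t7, 15 → $t7=12^15=3
add $t3, $t3, 1 → $t3=8+1=9
cmp $t3, 10  (cmp 9,10)
blt again: taken
and $t7, $t7, 31 → $t7=3&31=3
sub $t7, $t7, 13 → $t7=3-13=-10
xor $t7, $t7, 15 → $t7=(-10)^15=-7
add $t3, $t3, 1 → $t3=9+1=10
cmp $t3, 10  (cmp 10,10)
blt again: not taken
halt.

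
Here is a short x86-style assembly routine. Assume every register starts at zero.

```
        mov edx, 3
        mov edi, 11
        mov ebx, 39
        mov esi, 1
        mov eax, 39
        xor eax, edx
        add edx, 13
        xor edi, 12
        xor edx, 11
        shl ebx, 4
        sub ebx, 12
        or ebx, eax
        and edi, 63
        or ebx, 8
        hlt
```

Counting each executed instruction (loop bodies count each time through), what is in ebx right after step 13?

edx=3
edi=11
ebx=39
esi=1
eax=39
eax=39^3=36
edx=3+13=16
edi=11^12=7
edx=16^11=27
ebx=39<<4=624
ebx=624-12=612
ebx=612|36=612
edi=7&63=7
After step 13: ebx = 612.

612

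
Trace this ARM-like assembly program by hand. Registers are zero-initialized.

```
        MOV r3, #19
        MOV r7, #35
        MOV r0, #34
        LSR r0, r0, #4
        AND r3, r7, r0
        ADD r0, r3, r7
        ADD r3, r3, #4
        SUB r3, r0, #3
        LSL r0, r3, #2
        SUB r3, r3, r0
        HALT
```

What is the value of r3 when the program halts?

MOV r3, #19 → r3=19
MOV r7, #35 → r7=35
MOV r0, #34 → r0=34
LSR r0, r0, #4 → r0=34>>4=2
AND r3, r7, r0 → r3=35&2=2
ADD r0, r3, r7 → r0=2+35=37
ADD r3, r3, #4 → r3=2+4=6
SUB r3, r0, #3 → r3=37-3=34
LSL r0, r3, #2 → r0=34<<2=136
SUB r3, r3, r0 → r3=34-136=-102
halt.

-102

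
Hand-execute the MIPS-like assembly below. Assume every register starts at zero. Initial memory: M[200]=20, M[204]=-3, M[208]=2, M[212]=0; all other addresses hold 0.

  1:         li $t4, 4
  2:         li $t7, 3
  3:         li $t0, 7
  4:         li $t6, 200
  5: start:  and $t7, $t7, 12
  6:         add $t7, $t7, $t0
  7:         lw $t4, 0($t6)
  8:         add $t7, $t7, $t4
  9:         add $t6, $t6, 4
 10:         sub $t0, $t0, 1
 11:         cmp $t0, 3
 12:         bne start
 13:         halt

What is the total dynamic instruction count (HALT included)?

$t4=4
$t7=3
$t0=7
$t6=200
$t7=3&12=0
$t7=0+7=7
$t4=M[200]=20
$t7=7+20=27
$t6=200+4=204
$t0=7-1=6
cmp $t0, 3  (cmp 6,3)
bne start: taken
$t7=27&12=8
$t7=8+6=14
$t4=M[204]=-3
$t7=14+(-3)=11
$t6=204+4=208
$t0=6-1=5
cmp $t0, 3  (cmp 5,3)
bne start: taken
$t7=11&12=8
$t7=8+5=13
$t4=M[208]=2
$t7=13+2=15
$t6=208+4=212
$t0=5-1=4
cmp $t0, 3  (cmp 4,3)
bne start: taken
$t7=15&12=12
$t7=12+4=16
$t4=M[212]=0
$t7=16+0=16
$t6=212+4=216
$t0=4-1=3
cmp $t0, 3  (cmp 3,3)
bne start: not taken
halt.
Total executed instructions: 37.

37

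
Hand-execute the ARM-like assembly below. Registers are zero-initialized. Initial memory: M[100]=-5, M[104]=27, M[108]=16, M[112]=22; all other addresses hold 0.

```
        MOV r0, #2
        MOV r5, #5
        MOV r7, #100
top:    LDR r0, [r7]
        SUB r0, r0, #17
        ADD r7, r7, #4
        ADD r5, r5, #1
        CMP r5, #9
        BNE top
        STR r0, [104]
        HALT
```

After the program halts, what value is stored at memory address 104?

after MOV r0, #2: r0=2
after MOV r5, #5: r5=5
after MOV r7, #100: r7=100
after LDR r0, [r7]: r0=M[100]=-5
after SUB r0, r0, #17: r0=(-5)-17=-22
after ADD r7, r7, #4: r7=100+4=104
after ADD r5, r5, #1: r5=5+1=6
CMP r5, #9  (cmp 6,9)
BNE top: taken
after LDR r0, [r7]: r0=M[104]=27
after SUB r0, r0, #17: r0=27-17=10
after ADD r7, r7, #4: r7=104+4=108
after ADD r5, r5, #1: r5=6+1=7
CMP r5, #9  (cmp 7,9)
BNE top: taken
after LDR r0, [r7]: r0=M[108]=16
after SUB r0, r0, #17: r0=16-17=-1
after ADD r7, r7, #4: r7=108+4=112
after ADD r5, r5, #1: r5=7+1=8
CMP r5, #9  (cmp 8,9)
BNE top: taken
after LDR r0, [r7]: r0=M[112]=22
after SUB r0, r0, #17: r0=22-17=5
after ADD r7, r7, #4: r7=112+4=116
after ADD r5, r5, #1: r5=8+1=9
CMP r5, #9  (cmp 9,9)
BNE top: not taken
STR r0, [104] → M[104]=5
halt.

5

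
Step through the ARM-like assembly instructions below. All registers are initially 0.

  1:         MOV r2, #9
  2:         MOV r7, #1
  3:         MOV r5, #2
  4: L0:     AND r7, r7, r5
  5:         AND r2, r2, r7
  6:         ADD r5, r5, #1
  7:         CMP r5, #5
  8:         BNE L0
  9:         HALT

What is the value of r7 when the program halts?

0

r2=9
r7=1
r5=2
r7=1&2=0
r2=9&0=0
r5=2+1=3
CMP r5, #5  (cmp 3,5)
BNE L0: taken
r7=0&3=0
r2=0&0=0
r5=3+1=4
CMP r5, #5  (cmp 4,5)
BNE L0: taken
r7=0&4=0
r2=0&0=0
r5=4+1=5
CMP r5, #5  (cmp 5,5)
BNE L0: not taken
halt.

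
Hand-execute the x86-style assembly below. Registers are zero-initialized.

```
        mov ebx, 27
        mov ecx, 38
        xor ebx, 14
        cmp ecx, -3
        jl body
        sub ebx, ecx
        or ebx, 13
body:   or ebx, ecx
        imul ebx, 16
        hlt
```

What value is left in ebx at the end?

after mov ebx, 27: ebx=27
after mov ecx, 38: ecx=38
after xor ebx, 14: ebx=27^14=21
cmp ecx, -3  (cmp 38,-3)
jl body: not taken
after sub ebx, ecx: ebx=21-38=-17
after or ebx, 13: ebx=(-17)|13=-17
after or ebx, ecx: ebx=(-17)|38=-17
after imul ebx, 16: ebx=(-17)*16=-272
halt.

-272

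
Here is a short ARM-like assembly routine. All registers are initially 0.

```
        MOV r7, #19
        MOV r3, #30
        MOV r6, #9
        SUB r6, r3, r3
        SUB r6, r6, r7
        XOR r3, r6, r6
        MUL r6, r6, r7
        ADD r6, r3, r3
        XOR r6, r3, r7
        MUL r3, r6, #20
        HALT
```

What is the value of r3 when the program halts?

after MOV r7, #19: r7=19
after MOV r3, #30: r3=30
after MOV r6, #9: r6=9
after SUB r6, r3, r3: r6=30-30=0
after SUB r6, r6, r7: r6=0-19=-19
after XOR r3, r6, r6: r3=(-19)^(-19)=0
after MUL r6, r6, r7: r6=(-19)*19=-361
after ADD r6, r3, r3: r6=0+0=0
after XOR r6, r3, r7: r6=0^19=19
after MUL r3, r6, #20: r3=19*20=380
halt.

380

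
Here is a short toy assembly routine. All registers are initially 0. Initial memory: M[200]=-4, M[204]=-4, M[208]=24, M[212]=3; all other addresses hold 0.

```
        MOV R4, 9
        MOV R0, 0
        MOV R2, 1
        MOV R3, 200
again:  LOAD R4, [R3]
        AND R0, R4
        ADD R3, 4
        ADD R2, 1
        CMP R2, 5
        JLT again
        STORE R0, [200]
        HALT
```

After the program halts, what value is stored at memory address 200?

0

after MOV R4, 9: R4=9
after MOV R0, 0: R0=0
after MOV R2, 1: R2=1
after MOV R3, 200: R3=200
after LOAD R4, [R3]: R4=M[200]=-4
after AND R0, R4: R0=0&(-4)=0
after ADD R3, 4: R3=200+4=204
after ADD R2, 1: R2=1+1=2
CMP R2, 5  (cmp 2,5)
JLT again: taken
after LOAD R4, [R3]: R4=M[204]=-4
after AND R0, R4: R0=0&(-4)=0
after ADD R3, 4: R3=204+4=208
after ADD R2, 1: R2=2+1=3
CMP R2, 5  (cmp 3,5)
JLT again: taken
after LOAD R4, [R3]: R4=M[208]=24
after AND R0, R4: R0=0&24=0
after ADD R3, 4: R3=208+4=212
after ADD R2, 1: R2=3+1=4
CMP R2, 5  (cmp 4,5)
JLT again: taken
after LOAD R4, [R3]: R4=M[212]=3
after AND R0, R4: R0=0&3=0
after ADD R3, 4: R3=212+4=216
after ADD R2, 1: R2=4+1=5
CMP R2, 5  (cmp 5,5)
JLT again: not taken
STORE R0, [200] → M[200]=0
halt.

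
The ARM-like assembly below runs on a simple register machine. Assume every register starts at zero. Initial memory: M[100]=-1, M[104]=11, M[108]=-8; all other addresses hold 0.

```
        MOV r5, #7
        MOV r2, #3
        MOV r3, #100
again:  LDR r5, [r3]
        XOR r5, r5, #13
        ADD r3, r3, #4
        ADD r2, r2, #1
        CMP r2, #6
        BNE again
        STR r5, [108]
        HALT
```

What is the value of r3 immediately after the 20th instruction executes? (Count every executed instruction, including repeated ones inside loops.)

after MOV r5, #7: r5=7
after MOV r2, #3: r2=3
after MOV r3, #100: r3=100
after LDR r5, [r3]: r5=M[100]=-1
after XOR r5, r5, #13: r5=(-1)^13=-14
after ADD r3, r3, #4: r3=100+4=104
after ADD r2, r2, #1: r2=3+1=4
CMP r2, #6  (cmp 4,6)
BNE again: taken
after LDR r5, [r3]: r5=M[104]=11
after XOR r5, r5, #13: r5=11^13=6
after ADD r3, r3, #4: r3=104+4=108
after ADD r2, r2, #1: r2=4+1=5
CMP r2, #6  (cmp 5,6)
BNE again: taken
after LDR r5, [r3]: r5=M[108]=-8
after XOR r5, r5, #13: r5=(-8)^13=-11
after ADD r3, r3, #4: r3=108+4=112
after ADD r2, r2, #1: r2=5+1=6
CMP r2, #6  (cmp 6,6)
After step 20: r3 = 112.

112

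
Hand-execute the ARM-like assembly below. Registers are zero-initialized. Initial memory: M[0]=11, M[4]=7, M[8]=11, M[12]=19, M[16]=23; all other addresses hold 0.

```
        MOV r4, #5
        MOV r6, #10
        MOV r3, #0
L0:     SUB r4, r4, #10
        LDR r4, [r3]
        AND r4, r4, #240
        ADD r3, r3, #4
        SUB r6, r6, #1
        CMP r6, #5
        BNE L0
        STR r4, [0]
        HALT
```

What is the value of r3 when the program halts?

after MOV r4, #5: r4=5
after MOV r6, #10: r6=10
after MOV r3, #0: r3=0
after SUB r4, r4, #10: r4=5-10=-5
after LDR r4, [r3]: r4=M[0]=11
after AND r4, r4, #240: r4=11&240=0
after ADD r3, r3, #4: r3=0+4=4
after SUB r6, r6, #1: r6=10-1=9
CMP r6, #5  (cmp 9,5)
BNE L0: taken
after SUB r4, r4, #10: r4=0-10=-10
after LDR r4, [r3]: r4=M[4]=7
after AND r4, r4, #240: r4=7&240=0
after ADD r3, r3, #4: r3=4+4=8
after SUB r6, r6, #1: r6=9-1=8
CMP r6, #5  (cmp 8,5)
BNE L0: taken
after SUB r4, r4, #10: r4=0-10=-10
after LDR r4, [r3]: r4=M[8]=11
after AND r4, r4, #240: r4=11&240=0
after ADD r3, r3, #4: r3=8+4=12
after SUB r6, r6, #1: r6=8-1=7
CMP r6, #5  (cmp 7,5)
BNE L0: taken
after SUB r4, r4, #10: r4=0-10=-10
after LDR r4, [r3]: r4=M[12]=19
after AND r4, r4, #240: r4=19&240=16
after ADD r3, r3, #4: r3=12+4=16
after SUB r6, r6, #1: r6=7-1=6
CMP r6, #5  (cmp 6,5)
BNE L0: taken
after SUB r4, r4, #10: r4=16-10=6
after LDR r4, [r3]: r4=M[16]=23
after AND r4, r4, #240: r4=23&240=16
after ADD r3, r3, #4: r3=16+4=20
after SUB r6, r6, #1: r6=6-1=5
CMP r6, #5  (cmp 5,5)
BNE L0: not taken
STR r4, [0] → M[0]=16
halt.

20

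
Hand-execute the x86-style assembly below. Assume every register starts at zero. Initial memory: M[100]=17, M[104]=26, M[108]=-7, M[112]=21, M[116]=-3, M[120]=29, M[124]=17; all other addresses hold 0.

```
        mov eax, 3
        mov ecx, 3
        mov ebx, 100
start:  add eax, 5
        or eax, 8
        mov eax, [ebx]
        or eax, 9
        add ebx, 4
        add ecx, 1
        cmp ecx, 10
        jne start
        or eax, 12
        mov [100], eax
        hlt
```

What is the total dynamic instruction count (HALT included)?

mov eax, 3 → eax=3
mov ecx, 3 → ecx=3
mov ebx, 100 → ebx=100
add eax, 5 → eax=3+5=8
or eax, 8 → eax=8|8=8
mov eax, [ebx] → eax=M[100]=17
or eax, 9 → eax=17|9=25
add ebx, 4 → ebx=100+4=104
add ecx, 1 → ecx=3+1=4
cmp ecx, 10  (cmp 4,10)
jne start: taken
add eax, 5 → eax=25+5=30
or eax, 8 → eax=30|8=30
mov eax, [ebx] → eax=M[104]=26
or eax, 9 → eax=26|9=27
add ebx, 4 → ebx=104+4=108
add ecx, 1 → ecx=4+1=5
cmp ecx, 10  (cmp 5,10)
jne start: taken
add eax, 5 → eax=27+5=32
or eax, 8 → eax=32|8=40
mov eax, [ebx] → eax=M[108]=-7
or eax, 9 → eax=(-7)|9=-7
add ebx, 4 → ebx=108+4=112
add ecx, 1 → ecx=5+1=6
cmp ecx, 10  (cmp 6,10)
jne start: taken
add eax, 5 → eax=(-7)+5=-2
or eax, 8 → eax=(-2)|8=-2
mov eax, [ebx] → eax=M[112]=21
or eax, 9 → eax=21|9=29
add ebx, 4 → ebx=112+4=116
add ecx, 1 → ecx=6+1=7
cmp ecx, 10  (cmp 7,10)
jne start: taken
add eax, 5 → eax=29+5=34
or eax, 8 → eax=34|8=42
mov eax, [ebx] → eax=M[116]=-3
or eax, 9 → eax=(-3)|9=-3
add ebx, 4 → ebx=116+4=120
add ecx, 1 → ecx=7+1=8
cmp ecx, 10  (cmp 8,10)
jne start: taken
add eax, 5 → eax=(-3)+5=2
or eax, 8 → eax=2|8=10
mov eax, [ebx] → eax=M[120]=29
or eax, 9 → eax=29|9=29
add ebx, 4 → ebx=120+4=124
add ecx, 1 → ecx=8+1=9
cmp ecx, 10  (cmp 9,10)
jne start: taken
add eax, 5 → eax=29+5=34
or eax, 8 → eax=34|8=42
mov eax, [ebx] → eax=M[124]=17
or eax, 9 → eax=17|9=25
add ebx, 4 → ebx=124+4=128
add ecx, 1 → ecx=9+1=10
cmp ecx, 10  (cmp 10,10)
jne start: not taken
or eax, 12 → eax=25|12=29
mov [100], eax → M[100]=29
halt.
Total executed instructions: 62.

62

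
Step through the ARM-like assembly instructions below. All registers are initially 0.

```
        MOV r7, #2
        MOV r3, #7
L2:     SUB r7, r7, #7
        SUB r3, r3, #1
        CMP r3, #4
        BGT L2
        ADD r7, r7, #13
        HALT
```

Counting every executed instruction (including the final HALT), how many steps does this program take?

16

MOV r7, #2 → r7=2
MOV r3, #7 → r3=7
SUB r7, r7, #7 → r7=2-7=-5
SUB r3, r3, #1 → r3=7-1=6
CMP r3, #4  (cmp 6,4)
BGT L2: taken
SUB r7, r7, #7 → r7=(-5)-7=-12
SUB r3, r3, #1 → r3=6-1=5
CMP r3, #4  (cmp 5,4)
BGT L2: taken
SUB r7, r7, #7 → r7=(-12)-7=-19
SUB r3, r3, #1 → r3=5-1=4
CMP r3, #4  (cmp 4,4)
BGT L2: not taken
ADD r7, r7, #13 → r7=(-19)+13=-6
halt.
Total executed instructions: 16.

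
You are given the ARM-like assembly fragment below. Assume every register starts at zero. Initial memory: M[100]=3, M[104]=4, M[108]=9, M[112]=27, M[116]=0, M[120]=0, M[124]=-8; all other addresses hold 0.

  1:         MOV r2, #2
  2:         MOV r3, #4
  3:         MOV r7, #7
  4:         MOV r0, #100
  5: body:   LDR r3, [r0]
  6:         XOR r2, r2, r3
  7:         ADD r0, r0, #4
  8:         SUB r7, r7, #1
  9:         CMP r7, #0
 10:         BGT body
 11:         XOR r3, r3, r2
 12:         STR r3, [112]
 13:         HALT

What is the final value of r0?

128

after MOV r2, #2: r2=2
after MOV r3, #4: r3=4
after MOV r7, #7: r7=7
after MOV r0, #100: r0=100
after LDR r3, [r0]: r3=M[100]=3
after XOR r2, r2, r3: r2=2^3=1
after ADD r0, r0, #4: r0=100+4=104
after SUB r7, r7, #1: r7=7-1=6
CMP r7, #0  (cmp 6,0)
BGT body: taken
after LDR r3, [r0]: r3=M[104]=4
after XOR r2, r2, r3: r2=1^4=5
after ADD r0, r0, #4: r0=104+4=108
after SUB r7, r7, #1: r7=6-1=5
CMP r7, #0  (cmp 5,0)
BGT body: taken
after LDR r3, [r0]: r3=M[108]=9
after XOR r2, r2, r3: r2=5^9=12
after ADD r0, r0, #4: r0=108+4=112
after SUB r7, r7, #1: r7=5-1=4
CMP r7, #0  (cmp 4,0)
BGT body: taken
after LDR r3, [r0]: r3=M[112]=27
after XOR r2, r2, r3: r2=12^27=23
after ADD r0, r0, #4: r0=112+4=116
after SUB r7, r7, #1: r7=4-1=3
CMP r7, #0  (cmp 3,0)
BGT body: taken
after LDR r3, [r0]: r3=M[116]=0
after XOR r2, r2, r3: r2=23^0=23
after ADD r0, r0, #4: r0=116+4=120
after SUB r7, r7, #1: r7=3-1=2
CMP r7, #0  (cmp 2,0)
BGT body: taken
after LDR r3, [r0]: r3=M[120]=0
after XOR r2, r2, r3: r2=23^0=23
after ADD r0, r0, #4: r0=120+4=124
after SUB r7, r7, #1: r7=2-1=1
CMP r7, #0  (cmp 1,0)
BGT body: taken
after LDR r3, [r0]: r3=M[124]=-8
after XOR r2, r2, r3: r2=23^(-8)=-17
after ADD r0, r0, #4: r0=124+4=128
after SUB r7, r7, #1: r7=1-1=0
CMP r7, #0  (cmp 0,0)
BGT body: not taken
after XOR r3, r3, r2: r3=(-8)^(-17)=23
STR r3, [112] → M[112]=23
halt.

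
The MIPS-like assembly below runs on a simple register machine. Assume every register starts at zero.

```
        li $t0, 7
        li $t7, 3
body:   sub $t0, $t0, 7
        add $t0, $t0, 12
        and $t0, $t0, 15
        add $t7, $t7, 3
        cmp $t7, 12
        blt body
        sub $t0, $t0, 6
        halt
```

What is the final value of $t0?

li $t0, 7 → $t0=7
li $t7, 3 → $t7=3
sub $t0, $t0, 7 → $t0=7-7=0
add $t0, $t0, 12 → $t0=0+12=12
and $t0, $t0, 15 → $t0=12&15=12
add $t7, $t7, 3 → $t7=3+3=6
cmp $t7, 12  (cmp 6,12)
blt body: taken
sub $t0, $t0, 7 → $t0=12-7=5
add $t0, $t0, 12 → $t0=5+12=17
and $t0, $t0, 15 → $t0=17&15=1
add $t7, $t7, 3 → $t7=6+3=9
cmp $t7, 12  (cmp 9,12)
blt body: taken
sub $t0, $t0, 7 → $t0=1-7=-6
add $t0, $t0, 12 → $t0=(-6)+12=6
and $t0, $t0, 15 → $t0=6&15=6
add $t7, $t7, 3 → $t7=9+3=12
cmp $t7, 12  (cmp 12,12)
blt body: not taken
sub $t0, $t0, 6 → $t0=6-6=0
halt.

0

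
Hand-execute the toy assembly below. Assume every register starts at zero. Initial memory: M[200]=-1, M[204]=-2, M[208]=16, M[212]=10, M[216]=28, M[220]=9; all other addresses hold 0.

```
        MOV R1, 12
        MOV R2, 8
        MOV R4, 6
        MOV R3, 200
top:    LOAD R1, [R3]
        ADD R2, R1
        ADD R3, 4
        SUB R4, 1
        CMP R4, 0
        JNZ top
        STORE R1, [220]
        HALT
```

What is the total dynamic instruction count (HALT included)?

after MOV R1, 12: R1=12
after MOV R2, 8: R2=8
after MOV R4, 6: R4=6
after MOV R3, 200: R3=200
after LOAD R1, [R3]: R1=M[200]=-1
after ADD R2, R1: R2=8+(-1)=7
after ADD R3, 4: R3=200+4=204
after SUB R4, 1: R4=6-1=5
CMP R4, 0  (cmp 5,0)
JNZ top: taken
after LOAD R1, [R3]: R1=M[204]=-2
after ADD R2, R1: R2=7+(-2)=5
after ADD R3, 4: R3=204+4=208
after SUB R4, 1: R4=5-1=4
CMP R4, 0  (cmp 4,0)
JNZ top: taken
after LOAD R1, [R3]: R1=M[208]=16
after ADD R2, R1: R2=5+16=21
after ADD R3, 4: R3=208+4=212
after SUB R4, 1: R4=4-1=3
CMP R4, 0  (cmp 3,0)
JNZ top: taken
after LOAD R1, [R3]: R1=M[212]=10
after ADD R2, R1: R2=21+10=31
after ADD R3, 4: R3=212+4=216
after SUB R4, 1: R4=3-1=2
CMP R4, 0  (cmp 2,0)
JNZ top: taken
after LOAD R1, [R3]: R1=M[216]=28
after ADD R2, R1: R2=31+28=59
after ADD R3, 4: R3=216+4=220
after SUB R4, 1: R4=2-1=1
CMP R4, 0  (cmp 1,0)
JNZ top: taken
after LOAD R1, [R3]: R1=M[220]=9
after ADD R2, R1: R2=59+9=68
after ADD R3, 4: R3=220+4=224
after SUB R4, 1: R4=1-1=0
CMP R4, 0  (cmp 0,0)
JNZ top: not taken
STORE R1, [220] → M[220]=9
halt.
Total executed instructions: 42.

42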